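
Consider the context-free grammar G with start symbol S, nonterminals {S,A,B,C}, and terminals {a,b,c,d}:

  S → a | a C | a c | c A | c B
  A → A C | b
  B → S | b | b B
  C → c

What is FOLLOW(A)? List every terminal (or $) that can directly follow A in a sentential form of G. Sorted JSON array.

FIRST sets, iterate to fixpoint:
round 1:
  A via A→b: +{b}
  B via B→b: +{b}
  C via C→c: +{c}
  S via S→a: +{a}
  S via S→c A: +{c}
  FIRST(S)={a,c}  FIRST(A)={b}  FIRST(B)={b}  FIRST(C)={c}
round 2:
  B via B→S: +{a,c}
  FIRST(S)={a,c}  FIRST(A)={b}  FIRST(B)={a,b,c}  FIRST(C)={c}
round 3: — fixpoint
  FIRST(S)={a,c}  FIRST(A)={b}  FIRST(B)={a,b,c}  FIRST(C)={c}

FOLLOW sets:
FOLLOW(S) := {$}
iter 1:
  A→A C: FOLLOW(A) ⊇ FIRST(C) = {c}; new: +{c}
  A→A C: FOLLOW(C) ⊇ FOLLOW(A) ⊇ {c}; new: +{c}
  S→a C: FOLLOW(C) ⊇ FOLLOW(S) ⊇ {$}; new: +{$}
  S→c A: FOLLOW(A) ⊇ FOLLOW(S) ⊇ {$}; new: +{$}
  S→c B: FOLLOW(B) ⊇ FOLLOW(S) ⊇ {$}; new: +{$}
  FOLLOW(S)={$}  FOLLOW(A)={$,c}  FOLLOW(B)={$}  FOLLOW(C)={$,c}
iter 2: (stable)
  FOLLOW(S)={$}  FOLLOW(A)={$,c}  FOLLOW(B)={$}  FOLLOW(C)={$,c}

FOLLOW(A) = ["$", "c"]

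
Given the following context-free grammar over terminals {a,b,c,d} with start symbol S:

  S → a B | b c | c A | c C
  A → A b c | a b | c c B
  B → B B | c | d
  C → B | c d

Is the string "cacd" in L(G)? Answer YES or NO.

CNF form of G:
  S -> T0 T1 | T1 A | T1 C | T2 B
  A -> A X4 | T1 X5 | T2 T0
  B -> B B | c | d
  C -> B B | T1 T3 | c | d
  T0 -> b
  T1 -> c
  T2 -> a
  T3 -> d
  X4 -> T0 T1
  X5 -> T1 B

CYK fill:
  [0..0]={B,C,T1}  "c"  orig:{B,C}
  [1..1]={T2}  "a"  orig:{}
  [2..2]={B,C,T1}  "c"  orig:{B,C}
  [3..3]={B,C,T3}  "d"  orig:{B,C}
  [0..1]=∅  "ca"
  [1..2]={S}  "ac"
  [2..3]={B,C,S,X5}  "cd"  orig:{B,C,S}
  [0..2]=∅  "cac"
  [1..3]={S}  "acd"
  [0..3]=∅  "cacd"

S ∉ T[0,3] ⇒ NO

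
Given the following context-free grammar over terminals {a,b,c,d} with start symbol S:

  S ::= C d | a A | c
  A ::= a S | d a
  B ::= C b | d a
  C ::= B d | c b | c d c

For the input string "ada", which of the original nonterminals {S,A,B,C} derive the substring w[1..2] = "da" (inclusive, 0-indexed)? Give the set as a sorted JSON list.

Convert to CNF:
  S -> C T1 | T0 A | c
  A -> T0 S | T1 T0
  B -> C T2 | T1 T0
  C -> B T1 | T3 T2 | T3 X4
  T0 -> a
  T1 -> d
  T2 -> b
  T3 -> c
  X4 -> T1 T3

CYK table (by increasing span) — only the sub-triangle for w[1..2]:
  T[1,1] 'd' = {T1}  orig:{}
  T[2,2] 'a' = {T0}  orig:{}
  T[1,2] 'da' = {A,B}

Original NTs in T[1,2] deriving "da": ["A", "B"]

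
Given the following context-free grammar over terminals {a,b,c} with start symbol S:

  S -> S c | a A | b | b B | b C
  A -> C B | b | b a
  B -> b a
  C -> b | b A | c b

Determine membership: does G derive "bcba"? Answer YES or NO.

Convert to CNF:
  S -> S T2 | T0 B | T0 C | T1 A | b
  A -> C B | T0 T1 | b
  B -> T0 T1
  C -> T0 A | T2 T0 | b
  T0 -> b
  T1 -> a
  T2 -> c

Fill CYK table bottom-up:
  [0..0]={A,C,S,T0}  "b"  orig:{A,C,S}
  [1..1]={T2}  "c"  orig:{}
  [2..2]={A,C,S,T0}  "b"  orig:{A,C,S}
  [3..3]={T1}  "a"  orig:{}
  [0..1]={S}  "bc"
  [1..2]={C}  "cb"
  [2..3]={A,B}  "ba"
  [0..2]={S}  "bcb"
  [1..3]=∅  "cba"
  [0..3]=∅  "bcba"

S ∉ T[0,3] ⇒ NO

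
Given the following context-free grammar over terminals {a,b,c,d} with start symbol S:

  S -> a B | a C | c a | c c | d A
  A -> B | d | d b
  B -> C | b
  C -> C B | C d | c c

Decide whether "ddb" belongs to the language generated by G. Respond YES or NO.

CNF form of G:
  S -> T0 A | T1 T1 | T1 T3 | T3 B | T3 C
  A -> C B | C T0 | T0 T2 | T1 T1 | b | d
  B -> C B | C T0 | T1 T1 | b
  C -> C B | C T0 | T1 T1
  T0 -> d
  T1 -> c
  T2 -> b
  T3 -> a

CYK table (by increasing span):
  T[0,0] 'd' = {A,T0}  orig:{A}
  T[1,1] 'd' = {A,T0}  orig:{A}
  T[2,2] 'b' = {A,B,T2}  orig:{A,B}
  T[0,1] 'dd' = {S}
  T[1,2] 'db' = {A,S}
  T[0,2] 'ddb' = {S}

S ∈ T[0,2] ⇒ YES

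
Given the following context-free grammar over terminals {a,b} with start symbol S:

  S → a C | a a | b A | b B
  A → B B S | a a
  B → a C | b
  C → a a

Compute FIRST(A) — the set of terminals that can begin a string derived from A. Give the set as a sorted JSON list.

Compute FIRST by fixpoint:
iter 1:
  A via A→a a: +{a}
  B via B→a C: +{a}
  B via B→b: +{b}
  C via C→a a: +{a}
  S via S→a C: +{a}
  S via S→b A: +{b}
  FIRST(S)={a,b}  FIRST(A)={a}  FIRST(B)={a,b}  FIRST(C)={a}
iter 2:
  A via A→B B S: +{b}
  FIRST(S)={a,b}  FIRST(A)={a,b}  FIRST(B)={a,b}  FIRST(C)={a}
iter 3: (stable)
  FIRST(S)={a,b}  FIRST(A)={a,b}  FIRST(B)={a,b}  FIRST(C)={a}

FIRST(A) = ["a", "b"]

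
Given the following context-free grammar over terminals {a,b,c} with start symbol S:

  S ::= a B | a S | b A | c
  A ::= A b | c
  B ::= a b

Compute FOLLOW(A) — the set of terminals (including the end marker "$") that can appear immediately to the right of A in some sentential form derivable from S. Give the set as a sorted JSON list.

FIRST sets, iterate to fixpoint:
[1]
  A via A→c: +{c}
  B via B→a b: +{a}
  S via S→a B: +{a}
  S via S→b A: +{b}
  S via S→c: +{c}
  FIRST[S]={a,b,c}  FIRST[A]={c}  FIRST[B]={a}
[2] — fixpoint
  FIRST[S]={a,b,c}  FIRST[A]={c}  FIRST[B]={a}

FOLLOW iteration:
seed FOLLOW(S) with $
pass 1:
  A→A b: FOLLOW(A) ⊇ FIRST(b) = {b}; new: +{b}
  S→a B: FOLLOW(B) ⊇ FOLLOW(S) ⊇ {$}; new: +{$}
  S→b A: FOLLOW(A) ⊇ FOLLOW(S) ⊇ {$}; new: +{$}
  FOLLOW(S)={$}  FOLLOW(A)={$,b}  FOLLOW(B)={$}
pass 2: (no change)
  FOLLOW(S)={$}  FOLLOW(A)={$,b}  FOLLOW(B)={$}

FOLLOW(A) = ["$", "b"]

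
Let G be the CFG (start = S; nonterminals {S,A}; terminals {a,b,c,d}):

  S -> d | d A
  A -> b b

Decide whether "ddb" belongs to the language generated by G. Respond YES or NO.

CNF form of G:
  S -> T1 A | d
  A -> T0 T0
  T0 -> b
  T1 -> d

Fill CYK table bottom-up:
  [0..0]={S,T1}  "d"  orig:{S}
  [1..1]={S,T1}  "d"  orig:{S}
  [2..2]={T0}  "b"  orig:{}
  [0..1]=∅  "dd"
  [1..2]=∅  "db"
  [0..2]=∅  "ddb"

S ∉ T[0,2] ⇒ NO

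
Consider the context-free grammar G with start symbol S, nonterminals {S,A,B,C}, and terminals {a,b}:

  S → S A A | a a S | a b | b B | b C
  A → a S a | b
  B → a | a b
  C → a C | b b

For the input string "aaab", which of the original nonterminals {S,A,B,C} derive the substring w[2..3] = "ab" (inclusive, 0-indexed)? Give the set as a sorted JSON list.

CNF form of G:
  S -> S X3 | T0 T1 | T0 X4 | T1 B | T1 C
  A -> T0 X2 | b
  B -> T0 T1 | a
  C -> T0 C | T1 T1
  T0 -> a
  T1 -> b
  X2 -> S T0
  X3 -> A A
  X4 -> T0 S

Fill CYK table bottom-up — only the sub-triangle for w[2..3]:
  cell(2,2) a: {B,T0}  orig:{B}
  cell(3,3) b: {A,T1}  orig:{A}
  cell(2,3) ab: {B,S}

Original NTs in T[2,3] deriving "ab": ["B", "S"]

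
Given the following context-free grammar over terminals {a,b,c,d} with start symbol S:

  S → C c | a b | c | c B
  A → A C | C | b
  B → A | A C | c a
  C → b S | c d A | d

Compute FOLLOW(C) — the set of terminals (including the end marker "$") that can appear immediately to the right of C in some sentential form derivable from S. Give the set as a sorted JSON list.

FIRST sets, iterate to fixpoint:
round 1:
  A via A→b: +{b}
  B via B→A: +{b}
  B via B→c a: +{c}
  C via C→b S: +{b}
  C via C→c d A: +{c}
  C via C→d: +{d}
  S via S→C c: +{b,c,d}
  S via S→a b: +{a}
  FIRST[S]={a,b,c,d}  FIRST[A]={b}  FIRST[B]={b,c}  FIRST[C]={b,c,d}
round 2:
  A via A→C: +{c,d}
  B via B→A: +{d}
  FIRST[S]={a,b,c,d}  FIRST[A]={b,c,d}  FIRST[B]={b,c,d}  FIRST[C]={b,c,d}
round 3: (no change)
  FIRST[S]={a,b,c,d}  FIRST[A]={b,c,d}  FIRST[B]={b,c,d}  FIRST[C]={b,c,d}

FOLLOW sets:
FOLLOW(S) := {$}
[1]
  A→A C: FOLLOW(A) ⊇ FIRST(C) = {b,c,d}; new: +{b,c,d}
  A→A C: FOLLOW(C) ⊇ FOLLOW(A) ⊇ {b,c,d}; new: +{b,c,d}
  C→b S: FOLLOW(S) ⊇ FOLLOW(C) ⊇ {b,c,d}; new: +{b,c,d}
  S→c B: FOLLOW(B) ⊇ FOLLOW(S) ⊇ {$,b,c,d}; new: +{$,b,c,d}
  FOLLOW[S]={$,b,c,d}  FOLLOW[A]={b,c,d}  FOLLOW[B]={$,b,c,d}  FOLLOW[C]={b,c,d}
[2]
  B→A: FOLLOW(A) ⊇ FOLLOW(B) ⊇ {$,b,c,d}; new: +{$}
  B→A C: FOLLOW(C) ⊇ FOLLOW(B) ⊇ {$,b,c,d}; new: +{$}
  FOLLOW[S]={$,b,c,d}  FOLLOW[A]={$,b,c,d}  FOLLOW[B]={$,b,c,d}  FOLLOW[C]={$,b,c,d}
[3] done
  FOLLOW[S]={$,b,c,d}  FOLLOW[A]={$,b,c,d}  FOLLOW[B]={$,b,c,d}  FOLLOW[C]={$,b,c,d}

FOLLOW(C) = ["$", "b", "c", "d"]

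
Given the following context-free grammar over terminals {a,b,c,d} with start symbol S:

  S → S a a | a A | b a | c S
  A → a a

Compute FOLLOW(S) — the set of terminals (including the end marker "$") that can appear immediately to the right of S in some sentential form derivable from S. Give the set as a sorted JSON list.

FIRST sets, iterate to fixpoint:
round 1:
  A via A→a a: +{a}
  S via S→a A: +{a}
  S via S→b a: +{b}
  S via S→c S: +{c}
  S: {a,b,c}  A: {a}
round 2: (no change)
  S: {a,b,c}  A: {a}

Compute FOLLOW by fixpoint:
FOLLOW(S) := {$}
iter 1:
  S→S a a: FOLLOW(S) ⊇ FIRST(a) = {a}; new: +{a}
  S→a A: FOLLOW(A) ⊇ FOLLOW(S) ⊇ {$,a}; new: +{$,a}
  FOLLOW[S]={$,a}  FOLLOW[A]={$,a}
iter 2: (stable)
  FOLLOW[S]={$,a}  FOLLOW[A]={$,a}

FOLLOW(S) = ["$", "a"]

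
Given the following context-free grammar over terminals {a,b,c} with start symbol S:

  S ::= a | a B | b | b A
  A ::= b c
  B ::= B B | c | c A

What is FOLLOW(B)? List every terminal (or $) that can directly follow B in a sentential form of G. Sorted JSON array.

FIRST sets, iterate to fixpoint:
pass 1:
  A via A→b c: +{b}
  B via B→c: +{c}
  S via S→a: +{a}
  S via S→b: +{b}
  FIRST[S]={a,b}  FIRST[A]={b}  FIRST[B]={c}
pass 2: — fixpoint
  FIRST[S]={a,b}  FIRST[A]={b}  FIRST[B]={c}

FOLLOW iteration:
seed FOLLOW(S) with $
round 1:
  B→B B: FOLLOW(B) ⊇ FIRST(B) = {c}; new: +{c}
  B→c A: FOLLOW(A) ⊇ FOLLOW(B) ⊇ {c}; new: +{c}
  S→a B: FOLLOW(B) ⊇ FOLLOW(S) ⊇ {$}; new: +{$}
  S→b A: FOLLOW(A) ⊇ FOLLOW(S) ⊇ {$}; new: +{$}
  S: {$}  A: {$,c}  B: {$,c}
round 2: (no change)
  S: {$}  A: {$,c}  B: {$,c}

FOLLOW(B) = ["$", "c"]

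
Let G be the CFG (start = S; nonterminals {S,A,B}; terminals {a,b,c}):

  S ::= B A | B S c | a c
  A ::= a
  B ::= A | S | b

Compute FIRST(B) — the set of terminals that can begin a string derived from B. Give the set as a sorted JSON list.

FIRST iteration:
round 1:
  A via A→a: +{a}
  B via B→A: +{a}
  B via B→b: +{b}
  S via S→B A: +{a,b}
  S: {a,b}  A: {a}  B: {a,b}
round 2: — fixpoint
  S: {a,b}  A: {a}  B: {a,b}

FIRST(B) = ["a", "b"]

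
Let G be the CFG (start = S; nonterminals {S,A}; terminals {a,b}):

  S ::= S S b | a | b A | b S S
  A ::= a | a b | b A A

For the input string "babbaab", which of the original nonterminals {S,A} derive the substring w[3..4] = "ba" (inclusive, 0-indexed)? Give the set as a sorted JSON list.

CNF form of G:
  S -> S X3 | T1 A | T1 X4 | a
  A -> T0 T1 | T1 X2 | a
  T0 -> a
  T1 -> b
  X2 -> A A
  X3 -> S T1
  X4 -> S S

Fill CYK table bottom-up — only the sub-triangle for w[3..4]:
  [3..3]={T1}  "b"  orig:{}
  [4..4]={A,S,T0}  "a"  orig:{A,S}
  [3..4]={S}  "ba"

Original NTs in T[3,4] deriving "ba": ["S"]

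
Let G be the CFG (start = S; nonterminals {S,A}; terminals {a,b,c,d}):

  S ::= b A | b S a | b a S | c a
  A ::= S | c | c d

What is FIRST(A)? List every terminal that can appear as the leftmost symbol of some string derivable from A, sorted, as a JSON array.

Compute FIRST by fixpoint:
[1]
  A via A→c: +{c}
  S via S→b A: +{b}
  S via S→c a: +{c}
  FIRST(S)={b,c}  FIRST(A)={c}
[2]
  A via A→S: +{b}
  FIRST(S)={b,c}  FIRST(A)={b,c}
[3] (stable)
  FIRST(S)={b,c}  FIRST(A)={b,c}

FIRST(A) = ["b", "c"]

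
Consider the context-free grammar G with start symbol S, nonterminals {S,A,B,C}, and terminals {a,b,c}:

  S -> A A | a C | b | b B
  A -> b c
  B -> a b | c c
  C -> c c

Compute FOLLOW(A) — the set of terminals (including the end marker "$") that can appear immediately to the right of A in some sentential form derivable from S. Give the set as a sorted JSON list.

FIRST iteration:
iter 1:
  A via A→b c: +{b}
  B via B→a b: +{a}
  B via B→c c: +{c}
  C via C→c c: +{c}
  S via S→A A: +{b}
  S via S→a C: +{a}
  FIRST(S)={a,b}  FIRST(A)={b}  FIRST(B)={a,c}  FIRST(C)={c}
iter 2: (no change)
  FIRST(S)={a,b}  FIRST(A)={b}  FIRST(B)={a,c}  FIRST(C)={c}

FOLLOW iteration:
FOLLOW(S) := {$}
iter 1:
  S→A A: FOLLOW(A) ⊇ FIRST(A) = {b}; new: +{b}
  S→A A: FOLLOW(A) ⊇ FOLLOW(S) ⊇ {$}; new: +{$}
  S→a C: FOLLOW(C) ⊇ FOLLOW(S) ⊇ {$}; new: +{$}
  S→b B: FOLLOW(B) ⊇ FOLLOW(S) ⊇ {$}; new: +{$}
  S: {$}  A: {$,b}  B: {$}  C: {$}
iter 2: (stable)
  S: {$}  A: {$,b}  B: {$}  C: {$}

FOLLOW(A) = ["$", "b"]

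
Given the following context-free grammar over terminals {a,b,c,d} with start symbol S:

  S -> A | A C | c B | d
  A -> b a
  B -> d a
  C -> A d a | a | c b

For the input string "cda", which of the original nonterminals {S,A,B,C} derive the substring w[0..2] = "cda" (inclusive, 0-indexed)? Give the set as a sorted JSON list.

CNF form of G:
  S -> A C | T0 T1 | T3 B | d
  A -> T0 T1
  B -> T2 T1
  C -> A X4 | T3 T0 | a
  T0 -> b
  T1 -> a
  T2 -> d
  T3 -> c
  X4 -> T2 T1

CYK table (by increasing span), restricted to cells inside w[0..2]:
  cell(0,0) c: {T3}  orig:{}
  cell(1,1) d: {S,T2}  orig:{S}
  cell(2,2) a: {C,T1}  orig:{C}
  cell(0,1) cd: ∅
  cell(1,2) da: {B,X4}  orig:{B}
  cell(0,2) cda: {S}

Original NTs in T[0,2] deriving "cda": ["S"]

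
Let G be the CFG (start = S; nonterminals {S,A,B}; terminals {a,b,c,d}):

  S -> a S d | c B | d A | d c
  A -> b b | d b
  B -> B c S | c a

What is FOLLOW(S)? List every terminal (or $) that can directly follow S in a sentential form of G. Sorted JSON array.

FIRST iteration:
[1]
  A via A→b b: +{b}
  A via A→d b: +{d}
  B via B→c a: +{c}
  S via S→a S d: +{a}
  S via S→c B: +{c}
  S via S→d A: +{d}
  FIRST[S]={a,c,d}  FIRST[A]={b,d}  FIRST[B]={c}
[2] done
  FIRST[S]={a,c,d}  FIRST[A]={b,d}  FIRST[B]={c}

FOLLOW iteration:
seed FOLLOW(S) with $
pass 1:
  B→B c S: FOLLOW(B) ⊇ FIRST(c) = {c}; new: +{c}
  B→B c S: FOLLOW(S) ⊇ FOLLOW(B) ⊇ {c}; new: +{c}
  S→a S d: FOLLOW(S) ⊇ FIRST(d) = {d}; new: +{d}
  S→c B: FOLLOW(B) ⊇ FOLLOW(S) ⊇ {$,c,d}; new: +{$,d}
  S→d A: FOLLOW(A) ⊇ FOLLOW(S) ⊇ {$,c,d}; new: +{$,c,d}
  FOLLOW[S]={$,c,d}  FOLLOW[A]={$,c,d}  FOLLOW[B]={$,c,d}
pass 2: (no change)
  FOLLOW[S]={$,c,d}  FOLLOW[A]={$,c,d}  FOLLOW[B]={$,c,d}

FOLLOW(S) = ["$", "c", "d"]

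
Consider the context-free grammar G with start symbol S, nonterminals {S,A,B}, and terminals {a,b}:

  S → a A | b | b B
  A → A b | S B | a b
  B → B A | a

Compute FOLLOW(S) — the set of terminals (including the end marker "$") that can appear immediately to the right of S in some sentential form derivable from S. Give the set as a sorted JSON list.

Compute FIRST by fixpoint:
pass 1:
  A via A→a b: +{a}
  B via B→a: +{a}
  S via S→a A: +{a}
  S via S→b: +{b}
  FIRST[S]={a,b}  FIRST[A]={a}  FIRST[B]={a}
pass 2:
  A via A→S B: +{b}
  FIRST[S]={a,b}  FIRST[A]={a,b}  FIRST[B]={a}
pass 3: (no change)
  FIRST[S]={a,b}  FIRST[A]={a,b}  FIRST[B]={a}

Compute FOLLOW by fixpoint:
initialize: $ ∈ FOLLOW(S)
pass 1:
  A→A b: FOLLOW(A) ⊇ FIRST(b) = {b}; new: +{b}
  A→S B: FOLLOW(S) ⊇ FIRST(B) = {a}; new: +{a}
  A→S B: FOLLOW(B) ⊇ FOLLOW(A) ⊇ {b}; new: +{b}
  B→B A: FOLLOW(B) ⊇ FIRST(A) = {a,b}; new: +{a}
  B→B A: FOLLOW(A) ⊇ FOLLOW(B) ⊇ {a,b}; new: +{a}
  S→a A: FOLLOW(A) ⊇ FOLLOW(S) ⊇ {$,a}; new: +{$}
  S→b B: FOLLOW(B) ⊇ FOLLOW(S) ⊇ {$,a}; new: +{$}
  S: {$,a}  A: {$,a,b}  B: {$,a,b}
pass 2: done
  S: {$,a}  A: {$,a,b}  B: {$,a,b}

FOLLOW(S) = ["$", "a"]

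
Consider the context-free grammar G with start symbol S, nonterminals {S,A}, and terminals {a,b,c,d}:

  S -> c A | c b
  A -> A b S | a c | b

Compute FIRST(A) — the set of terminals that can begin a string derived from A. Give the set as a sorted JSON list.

Compute FIRST by fixpoint:
round 1:
  A via A→a c: +{a}
  A via A→b: +{b}
  S via S→c A: +{c}
  S: {c}  A: {a,b}
round 2: — fixpoint
  S: {c}  A: {a,b}

FIRST(A) = ["a", "b"]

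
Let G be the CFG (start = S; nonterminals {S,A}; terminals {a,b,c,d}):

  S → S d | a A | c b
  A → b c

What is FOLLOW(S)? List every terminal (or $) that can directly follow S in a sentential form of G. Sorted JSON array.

FIRST iteration:
iter 1:
  A via A→b c: +{b}
  S via S→a A: +{a}
  S via S→c b: +{c}
  FIRST(S)={a,c}  FIRST(A)={b}
iter 2: — fixpoint
  FIRST(S)={a,c}  FIRST(A)={b}

FOLLOW iteration:
seed FOLLOW(S) with $
pass 1:
  S→S d: FOLLOW(S) ⊇ FIRST(d) = {d}; new: +{d}
  S→a A: FOLLOW(A) ⊇ FOLLOW(S) ⊇ {$,d}; new: +{$,d}
  FOLLOW[S]={$,d}  FOLLOW[A]={$,d}
pass 2: (no change)
  FOLLOW[S]={$,d}  FOLLOW[A]={$,d}

FOLLOW(S) = ["$", "d"]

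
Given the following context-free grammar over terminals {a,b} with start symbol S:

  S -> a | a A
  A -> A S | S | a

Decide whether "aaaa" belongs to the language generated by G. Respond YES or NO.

CNF form of G:
  S -> T0 A | a
  A -> A S | T0 A | a
  T0 -> a

CYK table (by increasing span):
  cell(0,0) a: {A,S,T0}  orig:{A,S}
  cell(1,1) a: {A,S,T0}  orig:{A,S}
  cell(2,2) a: {A,S,T0}  orig:{A,S}
  cell(3,3) a: {A,S,T0}  orig:{A,S}
  cell(0,1) aa: {A,S}
  cell(1,2) aa: {A,S}
  cell(2,3) aa: {A,S}
  cell(0,2) aaa: {A,S}
  cell(1,3) aaa: {A,S}
  cell(0,3) aaaa: {A,S}

S ∈ T[0,3] ⇒ YES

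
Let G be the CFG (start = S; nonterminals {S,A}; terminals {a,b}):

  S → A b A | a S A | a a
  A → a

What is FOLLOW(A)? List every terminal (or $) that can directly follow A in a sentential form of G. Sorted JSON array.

Compute FIRST by fixpoint:
iter 1:
  A via A→a: +{a}
  S via S→A b A: +{a}
  S: {a}  A: {a}
iter 2: (stable)
  S: {a}  A: {a}

FOLLOW iteration:
FOLLOW(S) := {$}
[1]
  S→A b A: FOLLOW(A) ⊇ FIRST(b) = {b}; new: +{b}
  S→A b A: FOLLOW(A) ⊇ FOLLOW(S) ⊇ {$}; new: +{$}
  S→a S A: FOLLOW(S) ⊇ FIRST(A) = {a}; new: +{a}
  S→a S A: FOLLOW(A) ⊇ FOLLOW(S) ⊇ {$,a}; new: +{a}
  FOLLOW[S]={$,a}  FOLLOW[A]={$,a,b}
[2] — fixpoint
  FOLLOW[S]={$,a}  FOLLOW[A]={$,a,b}

FOLLOW(A) = ["$", "a", "b"]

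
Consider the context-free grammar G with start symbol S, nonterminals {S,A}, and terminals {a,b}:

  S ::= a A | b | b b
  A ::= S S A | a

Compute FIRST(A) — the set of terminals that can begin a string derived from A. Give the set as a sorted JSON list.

Compute FIRST by fixpoint:
round 1:
  A via A→a: +{a}
  S via S→a A: +{a}
  S via S→b: +{b}
  FIRST[S]={a,b}  FIRST[A]={a}
round 2:
  A via A→S S A: +{b}
  FIRST[S]={a,b}  FIRST[A]={a,b}
round 3: done
  FIRST[S]={a,b}  FIRST[A]={a,b}

FIRST(A) = ["a", "b"]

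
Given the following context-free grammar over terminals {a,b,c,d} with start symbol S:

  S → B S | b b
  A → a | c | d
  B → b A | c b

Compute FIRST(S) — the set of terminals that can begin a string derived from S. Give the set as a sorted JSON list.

FIRST iteration:
[1]
  A via A→a: +{a}
  A via A→c: +{c}
  A via A→d: +{d}
  B via B→b A: +{b}
  B via B→c b: +{c}
  S via S→B S: +{b,c}
  S: {b,c}  A: {a,c,d}  B: {b,c}
[2] (stable)
  S: {b,c}  A: {a,c,d}  B: {b,c}

FIRST(S) = ["b", "c"]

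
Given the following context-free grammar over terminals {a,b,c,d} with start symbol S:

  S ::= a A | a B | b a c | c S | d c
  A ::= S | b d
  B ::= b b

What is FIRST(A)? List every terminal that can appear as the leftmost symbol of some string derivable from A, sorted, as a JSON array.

Compute FIRST by fixpoint:
pass 1:
  A via A→b d: +{b}
  B via B→b b: +{b}
  S via S→a A: +{a}
  S via S→b a c: +{b}
  S via S→c S: +{c}
  S via S→d c: +{d}
  S: {a,b,c,d}  A: {b}  B: {b}
pass 2:
  A via A→S: +{a,c,d}
  S: {a,b,c,d}  A: {a,b,c,d}  B: {b}
pass 3: (no change)
  S: {a,b,c,d}  A: {a,b,c,d}  B: {b}

FIRST(A) = ["a", "b", "c", "d"]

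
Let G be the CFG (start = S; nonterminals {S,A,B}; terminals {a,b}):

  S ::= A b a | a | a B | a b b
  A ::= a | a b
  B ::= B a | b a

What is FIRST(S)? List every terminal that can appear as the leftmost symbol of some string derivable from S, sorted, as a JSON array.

Compute FIRST by fixpoint:
pass 1:
  A via A→a: +{a}
  B via B→b a: +{b}
  S via S→A b a: +{a}
  FIRST[S]={a}  FIRST[A]={a}  FIRST[B]={b}
pass 2: done
  FIRST[S]={a}  FIRST[A]={a}  FIRST[B]={b}

FIRST(S) = ["a"]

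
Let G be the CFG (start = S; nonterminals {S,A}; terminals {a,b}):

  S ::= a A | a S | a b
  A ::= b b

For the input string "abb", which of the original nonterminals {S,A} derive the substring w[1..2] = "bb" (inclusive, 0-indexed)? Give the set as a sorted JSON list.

CNF form of G:
  S -> T1 A | T1 S | T1 T0
  A -> T0 T0
  T0 -> b
  T1 -> a

Fill CYK table bottom-up, restricted to cells inside w[1..2]:
  T[1,1] 'b' = {T0}  orig:{}
  T[2,2] 'b' = {T0}  orig:{}
  T[1,2] 'bb' = {A}

Original NTs in T[1,2] deriving "bb": ["A"]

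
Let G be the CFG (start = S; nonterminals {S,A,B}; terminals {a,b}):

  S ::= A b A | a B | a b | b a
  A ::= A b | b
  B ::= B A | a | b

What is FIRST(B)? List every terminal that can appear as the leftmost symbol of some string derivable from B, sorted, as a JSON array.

FIRST iteration:
pass 1:
  A via A→b: +{b}
  B via B→a: +{a}
  B via B→b: +{b}
  S via S→A b A: +{b}
  S via S→a B: +{a}
  FIRST(S)={a,b}  FIRST(A)={b}  FIRST(B)={a,b}
pass 2: (stable)
  FIRST(S)={a,b}  FIRST(A)={b}  FIRST(B)={a,b}

FIRST(B) = ["a", "b"]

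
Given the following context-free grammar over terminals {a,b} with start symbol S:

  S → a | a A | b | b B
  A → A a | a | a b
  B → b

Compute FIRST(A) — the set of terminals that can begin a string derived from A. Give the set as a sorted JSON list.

Compute FIRST by fixpoint:
[1]
  A via A→a: +{a}
  B via B→b: +{b}
  S via S→a: +{a}
  S via S→b: +{b}
  FIRST(S)={a,b}  FIRST(A)={a}  FIRST(B)={b}
[2] (stable)
  FIRST(S)={a,b}  FIRST(A)={a}  FIRST(B)={b}

FIRST(A) = ["a"]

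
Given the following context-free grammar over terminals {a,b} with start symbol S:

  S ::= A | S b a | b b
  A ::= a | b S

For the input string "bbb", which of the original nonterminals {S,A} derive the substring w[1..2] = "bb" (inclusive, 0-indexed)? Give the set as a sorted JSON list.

CNF form of G:
  S -> S X2 | T0 S | T0 T0 | a
  A -> T0 S | a
  T0 -> b
  T1 -> a
  X2 -> T0 T1

CYK table (by increasing span) — only the sub-triangle for w[1..2]:
  T[1,1] 'b' = {T0}  orig:{}
  T[2,2] 'b' = {T0}  orig:{}
  T[1,2] 'bb' = {S}

Original NTs in T[1,2] deriving "bb": ["S"]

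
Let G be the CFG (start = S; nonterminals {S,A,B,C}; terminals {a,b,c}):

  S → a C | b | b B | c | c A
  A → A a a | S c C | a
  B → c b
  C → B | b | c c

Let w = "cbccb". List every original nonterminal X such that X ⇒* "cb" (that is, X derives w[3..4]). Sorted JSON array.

Convert to CNF:
  S -> T0 C | T1 A | T2 B | b | c
  A -> A X3 | S X4 | a
  B -> T1 T2
  C -> T1 T1 | T1 T2 | b
  T0 -> a
  T1 -> c
  T2 -> b
  X3 -> T0 T0
  X4 -> T1 C

CYK fill (cells [i..j] with 3 ≤ i ≤ j ≤ 4 only):
  cell(3,3) c: {S,T1}  orig:{S}
  cell(4,4) b: {C,S,T2}  orig:{C,S}
  cell(3,4) cb: {B,C,X4}  orig:{B,C}

Original NTs in T[3,4] deriving "cb": ["B", "C"]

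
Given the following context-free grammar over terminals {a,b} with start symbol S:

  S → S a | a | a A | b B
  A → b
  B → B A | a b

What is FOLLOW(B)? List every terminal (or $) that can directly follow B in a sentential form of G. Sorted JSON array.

Compute FIRST by fixpoint:
[1]
  A via A→b: +{b}
  B via B→a b: +{a}
  S via S→a: +{a}
  S via S→b B: +{b}
  FIRST[S]={a,b}  FIRST[A]={b}  FIRST[B]={a}
[2] — fixpoint
  FIRST[S]={a,b}  FIRST[A]={b}  FIRST[B]={a}

FOLLOW iteration:
seed FOLLOW(S) with $
round 1:
  B→B A: FOLLOW(B) ⊇ FIRST(A) = {b}; new: +{b}
  B→B A: FOLLOW(A) ⊇ FOLLOW(B) ⊇ {b}; new: +{b}
  S→S a: FOLLOW(S) ⊇ FIRST(a) = {a}; new: +{a}
  S→a A: FOLLOW(A) ⊇ FOLLOW(S) ⊇ {$,a}; new: +{$,a}
  S→b B: FOLLOW(B) ⊇ FOLLOW(S) ⊇ {$,a}; new: +{$,a}
  S: {$,a}  A: {$,a,b}  B: {$,a,b}
round 2: done
  S: {$,a}  A: {$,a,b}  B: {$,a,b}

FOLLOW(B) = ["$", "a", "b"]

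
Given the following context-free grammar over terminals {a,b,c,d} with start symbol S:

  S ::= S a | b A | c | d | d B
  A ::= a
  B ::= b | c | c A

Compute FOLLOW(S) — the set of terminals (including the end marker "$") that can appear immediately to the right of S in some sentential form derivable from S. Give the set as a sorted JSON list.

Compute FIRST by fixpoint:
round 1:
  A via A→a: +{a}
  B via B→b: +{b}
  B via B→c: +{c}
  S via S→b A: +{b}
  S via S→c: +{c}
  S via S→d: +{d}
  FIRST[S]={b,c,d}  FIRST[A]={a}  FIRST[B]={b,c}
round 2: — fixpoint
  FIRST[S]={b,c,d}  FIRST[A]={a}  FIRST[B]={b,c}

FOLLOW iteration:
seed FOLLOW(S) with $
iter 1:
  S→S a: FOLLOW(S) ⊇ FIRST(a) = {a}; new: +{a}
  S→b A: FOLLOW(A) ⊇ FOLLOW(S) ⊇ {$,a}; new: +{$,a}
  S→d B: FOLLOW(B) ⊇ FOLLOW(S) ⊇ {$,a}; new: +{$,a}
  S: {$,a}  A: {$,a}  B: {$,a}
iter 2: (stable)
  S: {$,a}  A: {$,a}  B: {$,a}

FOLLOW(S) = ["$", "a"]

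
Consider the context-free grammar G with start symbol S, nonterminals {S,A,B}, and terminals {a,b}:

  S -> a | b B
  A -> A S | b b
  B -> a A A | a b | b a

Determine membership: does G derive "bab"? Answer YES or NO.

Convert to CNF:
  S -> T0 B | a
  A -> A S | T0 T0
  B -> T0 T1 | T1 T0 | T1 X2
  T0 -> b
  T1 -> a
  X2 -> A A

Fill CYK table bottom-up:
  T[0,0] 'b' = {T0}  orig:{}
  T[1,1] 'a' = {S,T1}  orig:{S}
  T[2,2] 'b' = {T0}  orig:{}
  T[0,1] 'ba' = {B}
  T[1,2] 'ab' = {B}
  T[0,2] 'bab' = {S}

S ∈ T[0,2] ⇒ YES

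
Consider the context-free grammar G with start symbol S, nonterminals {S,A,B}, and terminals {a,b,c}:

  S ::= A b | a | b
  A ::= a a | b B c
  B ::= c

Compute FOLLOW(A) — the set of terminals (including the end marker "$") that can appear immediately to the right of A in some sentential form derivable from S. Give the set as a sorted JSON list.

FIRST iteration:
iter 1:
  A via A→a a: +{a}
  A via A→b B c: +{b}
  B via B→c: +{c}
  S via S→A b: +{a,b}
  FIRST[S]={a,b}  FIRST[A]={a,b}  FIRST[B]={c}
iter 2: (no change)
  FIRST[S]={a,b}  FIRST[A]={a,b}  FIRST[B]={c}

FOLLOW iteration:
seed FOLLOW(S) with $
round 1:
  A→b B c: FOLLOW(B) ⊇ FIRST(c) = {c}; new: +{c}
  S→A b: FOLLOW(A) ⊇ FIRST(b) = {b}; new: +{b}
  FOLLOW[S]={$}  FOLLOW[A]={b}  FOLLOW[B]={c}
round 2: done
  FOLLOW[S]={$}  FOLLOW[A]={b}  FOLLOW[B]={c}

FOLLOW(A) = ["b"]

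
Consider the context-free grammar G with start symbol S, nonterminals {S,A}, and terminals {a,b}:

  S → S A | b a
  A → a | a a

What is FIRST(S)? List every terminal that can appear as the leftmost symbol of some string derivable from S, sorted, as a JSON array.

Compute FIRST by fixpoint:
round 1:
  A via A→a: +{a}
  S via S→b a: +{b}
  FIRST[S]={b}  FIRST[A]={a}
round 2: (no change)
  FIRST[S]={b}  FIRST[A]={a}

FIRST(S) = ["b"]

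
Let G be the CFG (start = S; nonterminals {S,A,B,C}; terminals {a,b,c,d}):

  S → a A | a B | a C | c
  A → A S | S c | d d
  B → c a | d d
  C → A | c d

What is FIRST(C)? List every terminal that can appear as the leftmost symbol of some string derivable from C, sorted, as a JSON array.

FIRST iteration:
pass 1:
  A via A→d d: +{d}
  B via B→c a: +{c}
  B via B→d d: +{d}
  C via C→A: +{d}
  C via C→c d: +{c}
  S via S→a A: +{a}
  S via S→c: +{c}
  S: {a,c}  A: {d}  B: {c,d}  C: {c,d}
pass 2:
  A via A→S c: +{a,c}
  C via C→A: +{a}
  S: {a,c}  A: {a,c,d}  B: {c,d}  C: {a,c,d}
pass 3: (stable)
  S: {a,c}  A: {a,c,d}  B: {c,d}  C: {a,c,d}

FIRST(C) = ["a", "c", "d"]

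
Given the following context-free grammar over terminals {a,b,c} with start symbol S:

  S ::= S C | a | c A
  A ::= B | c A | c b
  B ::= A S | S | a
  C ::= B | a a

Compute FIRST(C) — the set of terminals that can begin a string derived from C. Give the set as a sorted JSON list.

Compute FIRST by fixpoint:
round 1:
  A via A→c A: +{c}
  B via B→A S: +{c}
  B via B→a: +{a}
  C via C→B: +{a,c}
  S via S→a: +{a}
  S via S→c A: +{c}
  FIRST[S]={a,c}  FIRST[A]={c}  FIRST[B]={a,c}  FIRST[C]={a,c}
round 2:
  A via A→B: +{a}
  FIRST[S]={a,c}  FIRST[A]={a,c}  FIRST[B]={a,c}  FIRST[C]={a,c}
round 3: (no change)
  FIRST[S]={a,c}  FIRST[A]={a,c}  FIRST[B]={a,c}  FIRST[C]={a,c}

FIRST(C) = ["a", "c"]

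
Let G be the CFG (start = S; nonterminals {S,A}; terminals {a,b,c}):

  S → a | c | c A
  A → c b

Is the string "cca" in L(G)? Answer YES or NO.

Convert to CNF:
  S -> T0 A | a | c
  A -> T0 T1
  T0 -> c
  T1 -> b

CYK fill:
  T[0,0] 'c' = {S,T0}  orig:{S}
  T[1,1] 'c' = {S,T0}  orig:{S}
  T[2,2] 'a' = {S}
  T[0,1] 'cc' = ∅
  T[1,2] 'ca' = ∅
  T[0,2] 'cca' = ∅

S ∉ T[0,2] ⇒ NO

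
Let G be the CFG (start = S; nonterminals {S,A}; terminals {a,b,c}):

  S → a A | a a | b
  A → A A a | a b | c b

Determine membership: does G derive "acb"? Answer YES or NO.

Convert to CNF:
  S -> T0 A | T0 T0 | b
  A -> A X3 | T0 T1 | T2 T1
  T0 -> a
  T1 -> b
  T2 -> c
  X3 -> A T0

CYK fill:
  cell(0,0) a: {T0}  orig:{}
  cell(1,1) c: {T2}  orig:{}
  cell(2,2) b: {S,T1}  orig:{S}
  cell(0,1) ac: ∅
  cell(1,2) cb: {A}
  cell(0,2) acb: {S}

S ∈ T[0,2] ⇒ YES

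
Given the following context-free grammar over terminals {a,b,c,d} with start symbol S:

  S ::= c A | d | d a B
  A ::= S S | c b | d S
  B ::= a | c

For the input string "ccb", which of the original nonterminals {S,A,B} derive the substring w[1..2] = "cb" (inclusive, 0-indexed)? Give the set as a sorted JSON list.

Convert to CNF:
  S -> T0 A | T2 X4 | d
  A -> S S | T0 T1 | T2 S
  B -> a | c
  T0 -> c
  T1 -> b
  T2 -> d
  T3 -> a
  X4 -> T3 B

Fill CYK table bottom-up — only the sub-triangle for w[1..2]:
  T[1,1] 'c' = {B,T0}  orig:{B}
  T[2,2] 'b' = {T1}  orig:{}
  T[1,2] 'cb' = {A}

Original NTs in T[1,2] deriving "cb": ["A"]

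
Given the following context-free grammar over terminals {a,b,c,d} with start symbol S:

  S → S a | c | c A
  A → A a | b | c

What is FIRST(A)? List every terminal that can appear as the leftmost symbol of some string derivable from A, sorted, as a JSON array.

FIRST sets, iterate to fixpoint:
[1]
  A via A→b: +{b}
  A via A→c: +{c}
  S via S→c: +{c}
  FIRST[S]={c}  FIRST[A]={b,c}
[2] — fixpoint
  FIRST[S]={c}  FIRST[A]={b,c}

FIRST(A) = ["b", "c"]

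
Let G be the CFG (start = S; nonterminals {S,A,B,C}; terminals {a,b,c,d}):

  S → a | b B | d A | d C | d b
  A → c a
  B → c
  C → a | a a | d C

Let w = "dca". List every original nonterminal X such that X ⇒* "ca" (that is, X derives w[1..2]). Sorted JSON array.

Convert to CNF:
  S -> T2 A | T2 C | T2 T3 | T3 B | a
  A -> T0 T1
  B -> c
  C -> T1 T1 | T2 C | a
  T0 -> c
  T1 -> a
  T2 -> d
  T3 -> b

Fill CYK table bottom-up — only the sub-triangle for w[1..2]:
  T[1,1] 'c' = {B,T0}  orig:{B}
  T[2,2] 'a' = {C,S,T1}  orig:{C,S}
  T[1,2] 'ca' = {A}

Original NTs in T[1,2] deriving "ca": ["A"]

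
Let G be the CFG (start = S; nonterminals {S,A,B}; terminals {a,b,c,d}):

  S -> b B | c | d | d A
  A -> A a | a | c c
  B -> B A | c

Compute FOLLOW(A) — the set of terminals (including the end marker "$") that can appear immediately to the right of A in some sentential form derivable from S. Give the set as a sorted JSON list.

FIRST iteration:
iter 1:
  A via A→a: +{a}
  A via A→c c: +{c}
  B via B→c: +{c}
  S via S→b B: +{b}
  S via S→c: +{c}
  S via S→d: +{d}
  FIRST[S]={b,c,d}  FIRST[A]={a,c}  FIRST[B]={c}
iter 2: done
  FIRST[S]={b,c,d}  FIRST[A]={a,c}  FIRST[B]={c}

Compute FOLLOW by fixpoint:
initialize: $ ∈ FOLLOW(S)
round 1:
  A→A a: FOLLOW(A) ⊇ FIRST(a) = {a}; new: +{a}
  B→B A: FOLLOW(B) ⊇ FIRST(A) = {a,c}; new: +{a,c}
  B→B A: FOLLOW(A) ⊇ FOLLOW(B) ⊇ {a,c}; new: +{c}
  S→b B: FOLLOW(B) ⊇ FOLLOW(S) ⊇ {$}; new: +{$}
  S→d A: FOLLOW(A) ⊇ FOLLOW(S) ⊇ {$}; new: +{$}
  FOLLOW(S)={$}  FOLLOW(A)={$,a,c}  FOLLOW(B)={$,a,c}
round 2: (stable)
  FOLLOW(S)={$}  FOLLOW(A)={$,a,c}  FOLLOW(B)={$,a,c}

FOLLOW(A) = ["$", "a", "c"]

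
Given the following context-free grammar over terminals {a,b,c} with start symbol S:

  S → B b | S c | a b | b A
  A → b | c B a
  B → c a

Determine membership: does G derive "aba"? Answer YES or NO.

CNF form of G:
  S -> B T2 | S T0 | T1 T2 | T2 A
  A -> T0 X3 | b
  B -> T0 T1
  T0 -> c
  T1 -> a
  T2 -> b
  X3 -> B T1

CYK fill:
  [0..0]={T1}  "a"  orig:{}
  [1..1]={A,T2}  "b"  orig:{A}
  [2..2]={T1}  "a"  orig:{}
  [0..1]={S}  "ab"
  [1..2]=∅  "ba"
  [0..2]=∅  "aba"

S ∉ T[0,2] ⇒ NO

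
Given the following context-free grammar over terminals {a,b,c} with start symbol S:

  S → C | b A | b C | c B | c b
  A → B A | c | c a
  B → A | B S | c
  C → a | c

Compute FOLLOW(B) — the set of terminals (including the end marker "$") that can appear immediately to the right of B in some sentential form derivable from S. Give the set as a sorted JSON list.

FIRST iteration:
iter 1:
  A via A→c: +{c}
  B via B→A: +{c}
  C via C→a: +{a}
  C via C→c: +{c}
  S via S→C: +{a,c}
  S via S→b A: +{b}
  S: {a,b,c}  A: {c}  B: {c}  C: {a,c}
iter 2: — fixpoint
  S: {a,b,c}  A: {c}  B: {c}  C: {a,c}

Compute FOLLOW by fixpoint:
initialize: $ ∈ FOLLOW(S)
iter 1:
  A→B A: FOLLOW(B) ⊇ FIRST(A) = {c}; new: +{c}
  B→A: FOLLOW(A) ⊇ FOLLOW(B) ⊇ {c}; new: +{c}
  B→B S: FOLLOW(B) ⊇ FIRST(S) = {a,b,c}; new: +{a,b}
  B→B S: FOLLOW(S) ⊇ FOLLOW(B) ⊇ {a,b,c}; new: +{a,b,c}
  S→C: FOLLOW(C) ⊇ FOLLOW(S) ⊇ {$,a,b,c}; new: +{$,a,b,c}
  S→b A: FOLLOW(A) ⊇ FOLLOW(S) ⊇ {$,a,b,c}; new: +{$,a,b}
  S→c B: FOLLOW(B) ⊇ FOLLOW(S) ⊇ {$,a,b,c}; new: +{$}
  S: {$,a,b,c}  A: {$,a,b,c}  B: {$,a,b,c}  C: {$,a,b,c}
iter 2: done
  S: {$,a,b,c}  A: {$,a,b,c}  B: {$,a,b,c}  C: {$,a,b,c}

FOLLOW(B) = ["$", "a", "b", "c"]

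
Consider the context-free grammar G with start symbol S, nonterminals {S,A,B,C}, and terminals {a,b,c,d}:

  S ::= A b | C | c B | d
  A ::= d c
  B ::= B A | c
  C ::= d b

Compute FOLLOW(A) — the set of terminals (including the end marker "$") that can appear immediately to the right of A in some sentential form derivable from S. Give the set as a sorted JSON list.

FIRST iteration:
iter 1:
  A via A→d c: +{d}
  B via B→c: +{c}
  C via C→d b: +{d}
  S via S→A b: +{d}
  S via S→c B: +{c}
  FIRST(S)={c,d}  FIRST(A)={d}  FIRST(B)={c}  FIRST(C)={d}
iter 2: — fixpoint
  FIRST(S)={c,d}  FIRST(A)={d}  FIRST(B)={c}  FIRST(C)={d}

Compute FOLLOW by fixpoint:
initialize: $ ∈ FOLLOW(S)
pass 1:
  B→B A: FOLLOW(B) ⊇ FIRST(A) = {d}; new: +{d}
  B→B A: FOLLOW(A) ⊇ FOLLOW(B) ⊇ {d}; new: +{d}
  S→A b: FOLLOW(A) ⊇ FIRST(b) = {b}; new: +{b}
  S→C: FOLLOW(C) ⊇ FOLLOW(S) ⊇ {$}; new: +{$}
  S→c B: FOLLOW(B) ⊇ FOLLOW(S) ⊇ {$}; new: +{$}
  FOLLOW(S)={$}  FOLLOW(A)={b,d}  FOLLOW(B)={$,d}  FOLLOW(C)={$}
pass 2:
  B→B A: FOLLOW(A) ⊇ FOLLOW(B) ⊇ {$,d}; new: +{$}
  FOLLOW(S)={$}  FOLLOW(A)={$,b,d}  FOLLOW(B)={$,d}  FOLLOW(C)={$}
pass 3: (no change)
  FOLLOW(S)={$}  FOLLOW(A)={$,b,d}  FOLLOW(B)={$,d}  FOLLOW(C)={$}

FOLLOW(A) = ["$", "b", "d"]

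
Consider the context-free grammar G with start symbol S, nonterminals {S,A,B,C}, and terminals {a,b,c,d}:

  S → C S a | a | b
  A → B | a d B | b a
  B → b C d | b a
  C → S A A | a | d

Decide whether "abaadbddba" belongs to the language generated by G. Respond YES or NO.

CNF form of G:
  S -> C X7 | a | b
  A -> T0 X3 | T2 T0 | T2 X4
  B -> T2 T0 | T2 X5
  C -> S X6 | a | d
  T0 -> a
  T1 -> d
  T2 -> b
  X3 -> T1 B
  X4 -> C T1
  X5 -> C T1
  X6 -> A A
  X7 -> S T0

CYK table (by increasing span):
  [0..0]={C,S,T0}  "a"  orig:{C,S}
  [1..1]={S,T2}  "b"  orig:{S}
  [2..2]={C,S,T0}  "a"  orig:{C,S}
  [3..3]={C,S,T0}  "a"  orig:{C,S}
  [4..4]={C,T1}  "d"  orig:{C}
  [5..5]={S,T2}  "b"  orig:{S}
  [6..6]={C,T1}  "d"  orig:{C}
  [7..7]={C,T1}  "d"  orig:{C}
  [8..8]={S,T2}  "b"  orig:{S}
  [9..9]={C,S,T0}  "a"  orig:{C,S}
  [0..1]=∅  "ab"
  [1..2]={A,B,X7}  "ba"  orig:{A,B}
  [2..3]={X7}  "aa"  orig:{}
  [3..4]={X4,X5}  "ad"  orig:{}
  [4..5]=∅  "db"
  [5..6]=∅  "bd"
  [6..7]={X4,X5}  "dd"  orig:{}
  [7..8]=∅  "db"
  [8..9]={A,B,X7}  "ba"  orig:{A,B}
  [0..2]={S}  "aba"
  [1..3]=∅  "baa"
  [2..4]=∅  "aad"
  [3..5]=∅  "adb"
  [4..6]=∅  "dbd"
  [5..7]={A,B}  "bdd"
  [6..8]=∅  "ddb"
  [7..9]={S,X3}  "dba"  orig:{S}
  [0..3]={X7}  "abaa"  orig:{}
  [1..4]=∅  "baad"
  [2..5]=∅  "aadb"
  [3..6]=∅  "adbd"
  [4..7]={X3}  "dbdd"  orig:{}
  [5..8]=∅  "bddb"
  [6..9]=∅  "ddba"
  [0..4]=∅  "abaad"
  [1..5]=∅  "baadb"
  [2..6]=∅  "aadbd"
  [3..7]={A}  "adbdd"
  [4..8]=∅  "dbddb"
  [5..9]={X6}  "bddba"  orig:{}
  [0..5]=∅  "abaadb"
  [1..6]=∅  "baadbd"
  [2..7]=∅  "aadbdd"
  [3..8]=∅  "adbddb"
  [4..9]=∅  "dbddba"
  [0..6]=∅  "abaadbd"
  [1..7]={X6}  "baadbdd"  orig:{}
  [2..8]=∅  "aadbddb"
  [3..9]={X6}  "adbddba"  orig:{}
  [0..7]={C}  "abaadbdd"
  [1..8]=∅  "baadbddb"
  [2..9]={C}  "aadbddba"
  [0..8]=∅  "abaadbddb"
  [1..9]=∅  "baadbddba"
  [0..9]={C,S}  "abaadbddba"

S ∈ T[0,9] ⇒ YES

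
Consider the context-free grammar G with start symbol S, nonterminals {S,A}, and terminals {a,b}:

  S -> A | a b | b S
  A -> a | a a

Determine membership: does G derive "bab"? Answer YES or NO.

Convert to CNF:
  S -> T0 T0 | T0 T1 | T1 S | a
  A -> T0 T0 | a
  T0 -> a
  T1 -> b

Fill CYK table bottom-up:
  [0..0]={T1}  "b"  orig:{}
  [1..1]={A,S,T0}  "a"  orig:{A,S}
  [2..2]={T1}  "b"  orig:{}
  [0..1]={S}  "ba"
  [1..2]={S}  "ab"
  [0..2]={S}  "bab"

S ∈ T[0,2] ⇒ YES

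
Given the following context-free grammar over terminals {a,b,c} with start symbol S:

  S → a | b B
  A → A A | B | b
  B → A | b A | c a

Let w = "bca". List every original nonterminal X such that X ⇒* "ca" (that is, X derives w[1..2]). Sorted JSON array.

CNF form of G:
  S -> T0 B | a
  A -> A A | T0 A | T1 T2 | b
  B -> A A | T0 A | T1 T2 | b
  T0 -> b
  T1 -> c
  T2 -> a

CYK fill, restricted to cells inside w[1..2]:
  T[1,1] 'c' = {T1}  orig:{}
  T[2,2] 'a' = {S,T2}  orig:{S}
  T[1,2] 'ca' = {A,B}

Original NTs in T[1,2] deriving "ca": ["A", "B"]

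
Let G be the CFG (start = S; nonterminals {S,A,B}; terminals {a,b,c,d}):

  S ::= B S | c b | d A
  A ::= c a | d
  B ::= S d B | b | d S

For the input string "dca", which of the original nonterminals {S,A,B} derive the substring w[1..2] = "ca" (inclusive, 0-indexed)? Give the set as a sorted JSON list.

CNF form of G:
  S -> B S | T0 T3 | T2 A
  A -> T0 T1 | d
  B -> S X4 | T2 S | b
  T0 -> c
  T1 -> a
  T2 -> d
  T3 -> b
  X4 -> T2 B

CYK fill (cells [i..j] with 1 ≤ i ≤ j ≤ 2 only):
  [1..1]={T0}  "c"  orig:{}
  [2..2]={T1}  "a"  orig:{}
  [1..2]={A}  "ca"

Original NTs in T[1,2] deriving "ca": ["A"]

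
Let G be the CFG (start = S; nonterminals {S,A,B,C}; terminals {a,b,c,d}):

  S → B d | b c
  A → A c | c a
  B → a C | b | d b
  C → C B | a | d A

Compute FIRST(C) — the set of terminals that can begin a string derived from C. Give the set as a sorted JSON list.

Compute FIRST by fixpoint:
iter 1:
  A via A→c a: +{c}
  B via B→a C: +{a}
  B via B→b: +{b}
  B via B→d b: +{d}
  C via C→a: +{a}
  C via C→d A: +{d}
  S via S→B d: +{a,b,d}
  FIRST[S]={a,b,d}  FIRST[A]={c}  FIRST[B]={a,b,d}  FIRST[C]={a,d}
iter 2: (stable)
  FIRST[S]={a,b,d}  FIRST[A]={c}  FIRST[B]={a,b,d}  FIRST[C]={a,d}

FIRST(C) = ["a", "d"]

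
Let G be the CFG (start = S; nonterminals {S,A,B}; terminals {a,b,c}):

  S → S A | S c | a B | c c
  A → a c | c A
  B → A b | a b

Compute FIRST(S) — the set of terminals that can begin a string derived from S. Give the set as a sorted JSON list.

Compute FIRST by fixpoint:
[1]
  A via A→a c: +{a}
  A via A→c A: +{c}
  B via B→A b: +{a,c}
  S via S→a B: +{a}
  S via S→c c: +{c}
  FIRST(S)={a,c}  FIRST(A)={a,c}  FIRST(B)={a,c}
[2] (no change)
  FIRST(S)={a,c}  FIRST(A)={a,c}  FIRST(B)={a,c}

FIRST(S) = ["a", "c"]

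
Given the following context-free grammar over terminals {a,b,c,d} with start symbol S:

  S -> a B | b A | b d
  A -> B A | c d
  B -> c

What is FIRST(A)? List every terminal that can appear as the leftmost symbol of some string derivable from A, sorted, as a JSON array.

FIRST sets, iterate to fixpoint:
iter 1:
  A via A→c d: +{c}
  B via B→c: +{c}
  S via S→a B: +{a}
  S via S→b A: +{b}
  FIRST(S)={a,b}  FIRST(A)={c}  FIRST(B)={c}
iter 2: done
  FIRST(S)={a,b}  FIRST(A)={c}  FIRST(B)={c}

FIRST(A) = ["c"]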